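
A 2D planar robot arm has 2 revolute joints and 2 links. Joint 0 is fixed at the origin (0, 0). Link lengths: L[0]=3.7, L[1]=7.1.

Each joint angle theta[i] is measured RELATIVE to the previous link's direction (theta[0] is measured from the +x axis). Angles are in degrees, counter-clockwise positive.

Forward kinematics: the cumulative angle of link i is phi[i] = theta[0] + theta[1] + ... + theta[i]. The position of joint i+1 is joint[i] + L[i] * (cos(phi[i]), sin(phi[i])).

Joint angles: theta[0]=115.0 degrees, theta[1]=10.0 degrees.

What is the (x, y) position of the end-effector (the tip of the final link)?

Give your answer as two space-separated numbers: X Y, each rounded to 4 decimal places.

joint[0] = (0.0000, 0.0000)  (base)
link 0: phi[0] = 115 = 115 deg
  cos(115 deg) = -0.4226, sin(115 deg) = 0.9063
  joint[1] = (0.0000, 0.0000) + 3.7 * (-0.4226, 0.9063) = (0.0000 + -1.5637, 0.0000 + 3.3533) = (-1.5637, 3.3533)
link 1: phi[1] = 115 + 10 = 125 deg
  cos(125 deg) = -0.5736, sin(125 deg) = 0.8192
  joint[2] = (-1.5637, 3.3533) + 7.1 * (-0.5736, 0.8192) = (-1.5637 + -4.0724, 3.3533 + 5.8160) = (-5.6361, 9.1693)
End effector: (-5.6361, 9.1693)

Answer: -5.6361 9.1693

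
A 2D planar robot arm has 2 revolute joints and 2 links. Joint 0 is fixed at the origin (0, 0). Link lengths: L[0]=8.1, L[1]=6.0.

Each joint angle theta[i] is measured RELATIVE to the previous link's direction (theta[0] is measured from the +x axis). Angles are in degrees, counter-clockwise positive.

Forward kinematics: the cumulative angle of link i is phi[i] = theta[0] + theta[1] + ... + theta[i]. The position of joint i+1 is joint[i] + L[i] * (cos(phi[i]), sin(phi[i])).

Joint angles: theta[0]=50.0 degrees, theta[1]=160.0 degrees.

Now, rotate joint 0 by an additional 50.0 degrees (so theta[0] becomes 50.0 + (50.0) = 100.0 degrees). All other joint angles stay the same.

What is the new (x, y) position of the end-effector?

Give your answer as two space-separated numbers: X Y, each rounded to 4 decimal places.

Answer: -2.4484 2.0681

Derivation:
joint[0] = (0.0000, 0.0000)  (base)
link 0: phi[0] = 100 = 100 deg
  cos(100 deg) = -0.1736, sin(100 deg) = 0.9848
  joint[1] = (0.0000, 0.0000) + 8.1 * (-0.1736, 0.9848) = (0.0000 + -1.4066, 0.0000 + 7.9769) = (-1.4066, 7.9769)
link 1: phi[1] = 100 + 160 = 260 deg
  cos(260 deg) = -0.1736, sin(260 deg) = -0.9848
  joint[2] = (-1.4066, 7.9769) + 6 * (-0.1736, -0.9848) = (-1.4066 + -1.0419, 7.9769 + -5.9088) = (-2.4484, 2.0681)
End effector: (-2.4484, 2.0681)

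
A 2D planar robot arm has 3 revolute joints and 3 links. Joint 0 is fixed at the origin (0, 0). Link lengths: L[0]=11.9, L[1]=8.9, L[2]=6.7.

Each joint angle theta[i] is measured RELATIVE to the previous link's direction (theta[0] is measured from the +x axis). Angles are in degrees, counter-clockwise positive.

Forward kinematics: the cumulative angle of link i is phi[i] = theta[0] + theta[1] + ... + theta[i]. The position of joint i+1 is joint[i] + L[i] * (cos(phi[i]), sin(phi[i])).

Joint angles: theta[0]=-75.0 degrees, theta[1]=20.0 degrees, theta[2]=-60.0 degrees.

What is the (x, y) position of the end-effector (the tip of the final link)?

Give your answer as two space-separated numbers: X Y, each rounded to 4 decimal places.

joint[0] = (0.0000, 0.0000)  (base)
link 0: phi[0] = -75 = -75 deg
  cos(-75 deg) = 0.2588, sin(-75 deg) = -0.9659
  joint[1] = (0.0000, 0.0000) + 11.9 * (0.2588, -0.9659) = (0.0000 + 3.0799, 0.0000 + -11.4945) = (3.0799, -11.4945)
link 1: phi[1] = -75 + 20 = -55 deg
  cos(-55 deg) = 0.5736, sin(-55 deg) = -0.8192
  joint[2] = (3.0799, -11.4945) + 8.9 * (0.5736, -0.8192) = (3.0799 + 5.1048, -11.4945 + -7.2905) = (8.1848, -18.7850)
link 2: phi[2] = -75 + 20 + -60 = -115 deg
  cos(-115 deg) = -0.4226, sin(-115 deg) = -0.9063
  joint[3] = (8.1848, -18.7850) + 6.7 * (-0.4226, -0.9063) = (8.1848 + -2.8315, -18.7850 + -6.0723) = (5.3532, -24.8572)
End effector: (5.3532, -24.8572)

Answer: 5.3532 -24.8572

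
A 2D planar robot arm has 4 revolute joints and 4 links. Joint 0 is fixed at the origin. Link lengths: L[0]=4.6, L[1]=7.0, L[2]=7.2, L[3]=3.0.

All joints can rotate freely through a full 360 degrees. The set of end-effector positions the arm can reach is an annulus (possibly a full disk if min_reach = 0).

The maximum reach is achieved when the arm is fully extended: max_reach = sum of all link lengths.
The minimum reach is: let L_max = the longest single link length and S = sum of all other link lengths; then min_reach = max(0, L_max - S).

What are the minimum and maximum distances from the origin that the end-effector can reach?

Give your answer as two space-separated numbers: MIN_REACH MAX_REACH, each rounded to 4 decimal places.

Answer: 0.0000 21.8000

Derivation:
Link lengths: [4.6, 7.0, 7.2, 3.0]
max_reach = 4.6 + 7 + 7.2 + 3 = 21.8
L_max = max([4.6, 7.0, 7.2, 3.0]) = 7.2
S (sum of others) = 21.8 - 7.2 = 14.6
min_reach = max(0, 7.2 - 14.6) = max(0, -7.4) = 0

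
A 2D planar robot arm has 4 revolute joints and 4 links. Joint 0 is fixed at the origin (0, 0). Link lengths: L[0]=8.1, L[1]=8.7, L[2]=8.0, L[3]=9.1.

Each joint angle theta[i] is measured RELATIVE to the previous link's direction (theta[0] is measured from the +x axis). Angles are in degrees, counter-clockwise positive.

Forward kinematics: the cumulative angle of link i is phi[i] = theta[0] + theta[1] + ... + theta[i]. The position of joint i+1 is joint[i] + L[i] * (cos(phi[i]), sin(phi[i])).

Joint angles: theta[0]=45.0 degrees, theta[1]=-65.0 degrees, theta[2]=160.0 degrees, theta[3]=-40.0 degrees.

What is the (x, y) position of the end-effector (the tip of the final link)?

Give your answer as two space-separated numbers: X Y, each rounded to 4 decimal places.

joint[0] = (0.0000, 0.0000)  (base)
link 0: phi[0] = 45 = 45 deg
  cos(45 deg) = 0.7071, sin(45 deg) = 0.7071
  joint[1] = (0.0000, 0.0000) + 8.1 * (0.7071, 0.7071) = (0.0000 + 5.7276, 0.0000 + 5.7276) = (5.7276, 5.7276)
link 1: phi[1] = 45 + -65 = -20 deg
  cos(-20 deg) = 0.9397, sin(-20 deg) = -0.3420
  joint[2] = (5.7276, 5.7276) + 8.7 * (0.9397, -0.3420) = (5.7276 + 8.1753, 5.7276 + -2.9756) = (13.9029, 2.7520)
link 2: phi[2] = 45 + -65 + 160 = 140 deg
  cos(140 deg) = -0.7660, sin(140 deg) = 0.6428
  joint[3] = (13.9029, 2.7520) + 8 * (-0.7660, 0.6428) = (13.9029 + -6.1284, 2.7520 + 5.1423) = (7.7745, 7.8943)
link 3: phi[3] = 45 + -65 + 160 + -40 = 100 deg
  cos(100 deg) = -0.1736, sin(100 deg) = 0.9848
  joint[4] = (7.7745, 7.8943) + 9.1 * (-0.1736, 0.9848) = (7.7745 + -1.5802, 7.8943 + 8.9618) = (6.1943, 16.8560)
End effector: (6.1943, 16.8560)

Answer: 6.1943 16.8560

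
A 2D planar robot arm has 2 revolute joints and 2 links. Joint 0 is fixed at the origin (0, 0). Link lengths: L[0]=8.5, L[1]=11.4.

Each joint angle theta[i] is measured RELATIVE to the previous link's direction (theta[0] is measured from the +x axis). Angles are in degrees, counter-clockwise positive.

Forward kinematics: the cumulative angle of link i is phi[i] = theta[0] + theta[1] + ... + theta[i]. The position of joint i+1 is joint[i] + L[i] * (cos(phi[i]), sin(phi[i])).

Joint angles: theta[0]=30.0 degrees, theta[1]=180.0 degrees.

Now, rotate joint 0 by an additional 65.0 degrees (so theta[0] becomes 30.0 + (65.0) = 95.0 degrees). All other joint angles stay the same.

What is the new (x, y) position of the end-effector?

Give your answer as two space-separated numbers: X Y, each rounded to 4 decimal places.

Answer: 0.2528 -2.8890

Derivation:
joint[0] = (0.0000, 0.0000)  (base)
link 0: phi[0] = 95 = 95 deg
  cos(95 deg) = -0.0872, sin(95 deg) = 0.9962
  joint[1] = (0.0000, 0.0000) + 8.5 * (-0.0872, 0.9962) = (0.0000 + -0.7408, 0.0000 + 8.4677) = (-0.7408, 8.4677)
link 1: phi[1] = 95 + 180 = 275 deg
  cos(275 deg) = 0.0872, sin(275 deg) = -0.9962
  joint[2] = (-0.7408, 8.4677) + 11.4 * (0.0872, -0.9962) = (-0.7408 + 0.9936, 8.4677 + -11.3566) = (0.2528, -2.8890)
End effector: (0.2528, -2.8890)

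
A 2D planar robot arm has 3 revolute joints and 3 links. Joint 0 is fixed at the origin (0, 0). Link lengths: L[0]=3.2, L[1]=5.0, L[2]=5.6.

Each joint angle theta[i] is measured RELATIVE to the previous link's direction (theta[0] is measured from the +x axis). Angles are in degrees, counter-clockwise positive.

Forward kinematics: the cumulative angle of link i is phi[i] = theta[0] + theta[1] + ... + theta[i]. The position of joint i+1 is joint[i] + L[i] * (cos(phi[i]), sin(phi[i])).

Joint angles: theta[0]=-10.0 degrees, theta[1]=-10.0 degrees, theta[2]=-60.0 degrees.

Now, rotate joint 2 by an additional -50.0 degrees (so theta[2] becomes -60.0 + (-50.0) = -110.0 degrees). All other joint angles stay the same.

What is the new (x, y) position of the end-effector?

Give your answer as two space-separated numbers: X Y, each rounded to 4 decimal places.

joint[0] = (0.0000, 0.0000)  (base)
link 0: phi[0] = -10 = -10 deg
  cos(-10 deg) = 0.9848, sin(-10 deg) = -0.1736
  joint[1] = (0.0000, 0.0000) + 3.2 * (0.9848, -0.1736) = (0.0000 + 3.1514, 0.0000 + -0.5557) = (3.1514, -0.5557)
link 1: phi[1] = -10 + -10 = -20 deg
  cos(-20 deg) = 0.9397, sin(-20 deg) = -0.3420
  joint[2] = (3.1514, -0.5557) + 5 * (0.9397, -0.3420) = (3.1514 + 4.6985, -0.5557 + -1.7101) = (7.8498, -2.2658)
link 2: phi[2] = -10 + -10 + -110 = -130 deg
  cos(-130 deg) = -0.6428, sin(-130 deg) = -0.7660
  joint[3] = (7.8498, -2.2658) + 5.6 * (-0.6428, -0.7660) = (7.8498 + -3.5996, -2.2658 + -4.2898) = (4.2502, -6.5556)
End effector: (4.2502, -6.5556)

Answer: 4.2502 -6.5556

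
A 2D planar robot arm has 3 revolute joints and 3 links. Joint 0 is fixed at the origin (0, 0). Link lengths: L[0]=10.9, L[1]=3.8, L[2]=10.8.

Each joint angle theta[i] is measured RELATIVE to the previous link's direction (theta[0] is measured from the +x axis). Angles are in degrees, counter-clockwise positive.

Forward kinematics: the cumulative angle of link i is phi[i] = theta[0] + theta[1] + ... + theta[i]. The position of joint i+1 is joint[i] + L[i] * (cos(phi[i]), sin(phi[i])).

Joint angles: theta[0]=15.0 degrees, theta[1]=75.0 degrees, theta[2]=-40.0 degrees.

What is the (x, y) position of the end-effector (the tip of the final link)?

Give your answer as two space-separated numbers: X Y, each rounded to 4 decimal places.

Answer: 17.4707 14.8944

Derivation:
joint[0] = (0.0000, 0.0000)  (base)
link 0: phi[0] = 15 = 15 deg
  cos(15 deg) = 0.9659, sin(15 deg) = 0.2588
  joint[1] = (0.0000, 0.0000) + 10.9 * (0.9659, 0.2588) = (0.0000 + 10.5286, 0.0000 + 2.8211) = (10.5286, 2.8211)
link 1: phi[1] = 15 + 75 = 90 deg
  cos(90 deg) = 0.0000, sin(90 deg) = 1.0000
  joint[2] = (10.5286, 2.8211) + 3.8 * (0.0000, 1.0000) = (10.5286 + 0.0000, 2.8211 + 3.8000) = (10.5286, 6.6211)
link 2: phi[2] = 15 + 75 + -40 = 50 deg
  cos(50 deg) = 0.6428, sin(50 deg) = 0.7660
  joint[3] = (10.5286, 6.6211) + 10.8 * (0.6428, 0.7660) = (10.5286 + 6.9421, 6.6211 + 8.2733) = (17.4707, 14.8944)
End effector: (17.4707, 14.8944)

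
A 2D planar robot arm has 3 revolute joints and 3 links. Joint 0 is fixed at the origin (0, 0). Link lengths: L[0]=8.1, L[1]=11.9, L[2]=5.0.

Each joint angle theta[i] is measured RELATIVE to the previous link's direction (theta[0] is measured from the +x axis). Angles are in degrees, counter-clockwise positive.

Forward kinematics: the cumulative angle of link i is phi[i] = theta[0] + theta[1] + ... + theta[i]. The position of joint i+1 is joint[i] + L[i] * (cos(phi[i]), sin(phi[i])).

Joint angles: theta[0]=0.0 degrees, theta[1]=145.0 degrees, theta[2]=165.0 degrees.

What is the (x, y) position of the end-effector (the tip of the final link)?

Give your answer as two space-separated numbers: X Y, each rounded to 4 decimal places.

joint[0] = (0.0000, 0.0000)  (base)
link 0: phi[0] = 0 = 0 deg
  cos(0 deg) = 1.0000, sin(0 deg) = 0.0000
  joint[1] = (0.0000, 0.0000) + 8.1 * (1.0000, 0.0000) = (0.0000 + 8.1000, 0.0000 + 0.0000) = (8.1000, 0.0000)
link 1: phi[1] = 0 + 145 = 145 deg
  cos(145 deg) = -0.8192, sin(145 deg) = 0.5736
  joint[2] = (8.1000, 0.0000) + 11.9 * (-0.8192, 0.5736) = (8.1000 + -9.7479, 0.0000 + 6.8256) = (-1.6479, 6.8256)
link 2: phi[2] = 0 + 145 + 165 = 310 deg
  cos(310 deg) = 0.6428, sin(310 deg) = -0.7660
  joint[3] = (-1.6479, 6.8256) + 5 * (0.6428, -0.7660) = (-1.6479 + 3.2139, 6.8256 + -3.8302) = (1.5660, 2.9953)
End effector: (1.5660, 2.9953)

Answer: 1.5660 2.9953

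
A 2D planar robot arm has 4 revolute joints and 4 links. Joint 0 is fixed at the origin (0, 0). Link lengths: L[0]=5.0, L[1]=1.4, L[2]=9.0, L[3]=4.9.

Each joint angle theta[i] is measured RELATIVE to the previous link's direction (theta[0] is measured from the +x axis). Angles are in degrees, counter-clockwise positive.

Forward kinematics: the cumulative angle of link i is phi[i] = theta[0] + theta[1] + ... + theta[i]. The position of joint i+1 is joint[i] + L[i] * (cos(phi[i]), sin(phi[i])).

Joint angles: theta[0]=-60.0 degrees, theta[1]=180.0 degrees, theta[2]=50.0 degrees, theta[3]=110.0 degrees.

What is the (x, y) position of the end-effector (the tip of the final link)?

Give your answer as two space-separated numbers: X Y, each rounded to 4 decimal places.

Answer: -6.2124 -6.3804

Derivation:
joint[0] = (0.0000, 0.0000)  (base)
link 0: phi[0] = -60 = -60 deg
  cos(-60 deg) = 0.5000, sin(-60 deg) = -0.8660
  joint[1] = (0.0000, 0.0000) + 5 * (0.5000, -0.8660) = (0.0000 + 2.5000, 0.0000 + -4.3301) = (2.5000, -4.3301)
link 1: phi[1] = -60 + 180 = 120 deg
  cos(120 deg) = -0.5000, sin(120 deg) = 0.8660
  joint[2] = (2.5000, -4.3301) + 1.4 * (-0.5000, 0.8660) = (2.5000 + -0.7000, -4.3301 + 1.2124) = (1.8000, -3.1177)
link 2: phi[2] = -60 + 180 + 50 = 170 deg
  cos(170 deg) = -0.9848, sin(170 deg) = 0.1736
  joint[3] = (1.8000, -3.1177) + 9 * (-0.9848, 0.1736) = (1.8000 + -8.8633, -3.1177 + 1.5628) = (-7.0633, -1.5549)
link 3: phi[3] = -60 + 180 + 50 + 110 = 280 deg
  cos(280 deg) = 0.1736, sin(280 deg) = -0.9848
  joint[4] = (-7.0633, -1.5549) + 4.9 * (0.1736, -0.9848) = (-7.0633 + 0.8509, -1.5549 + -4.8256) = (-6.2124, -6.3804)
End effector: (-6.2124, -6.3804)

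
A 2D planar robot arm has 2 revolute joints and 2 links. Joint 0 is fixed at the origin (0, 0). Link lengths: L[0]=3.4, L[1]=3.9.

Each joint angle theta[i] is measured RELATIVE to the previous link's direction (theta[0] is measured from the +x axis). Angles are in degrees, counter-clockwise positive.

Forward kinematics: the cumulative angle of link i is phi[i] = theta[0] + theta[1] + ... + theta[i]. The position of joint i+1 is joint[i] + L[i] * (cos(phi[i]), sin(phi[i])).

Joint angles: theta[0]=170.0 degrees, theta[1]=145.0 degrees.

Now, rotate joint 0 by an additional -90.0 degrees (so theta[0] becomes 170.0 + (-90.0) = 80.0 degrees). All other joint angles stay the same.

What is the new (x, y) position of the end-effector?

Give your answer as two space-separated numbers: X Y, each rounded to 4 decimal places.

Answer: -2.1673 0.5906

Derivation:
joint[0] = (0.0000, 0.0000)  (base)
link 0: phi[0] = 80 = 80 deg
  cos(80 deg) = 0.1736, sin(80 deg) = 0.9848
  joint[1] = (0.0000, 0.0000) + 3.4 * (0.1736, 0.9848) = (0.0000 + 0.5904, 0.0000 + 3.3483) = (0.5904, 3.3483)
link 1: phi[1] = 80 + 145 = 225 deg
  cos(225 deg) = -0.7071, sin(225 deg) = -0.7071
  joint[2] = (0.5904, 3.3483) + 3.9 * (-0.7071, -0.7071) = (0.5904 + -2.7577, 3.3483 + -2.7577) = (-2.1673, 0.5906)
End effector: (-2.1673, 0.5906)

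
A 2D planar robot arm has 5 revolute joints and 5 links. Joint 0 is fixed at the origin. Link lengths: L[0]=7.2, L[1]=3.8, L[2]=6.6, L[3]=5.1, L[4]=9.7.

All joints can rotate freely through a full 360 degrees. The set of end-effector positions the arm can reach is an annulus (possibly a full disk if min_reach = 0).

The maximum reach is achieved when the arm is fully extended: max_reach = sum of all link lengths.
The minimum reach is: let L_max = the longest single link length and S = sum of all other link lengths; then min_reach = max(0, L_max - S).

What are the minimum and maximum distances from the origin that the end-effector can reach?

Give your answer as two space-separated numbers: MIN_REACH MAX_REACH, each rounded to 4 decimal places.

Answer: 0.0000 32.4000

Derivation:
Link lengths: [7.2, 3.8, 6.6, 5.1, 9.7]
max_reach = 7.2 + 3.8 + 6.6 + 5.1 + 9.7 = 32.4
L_max = max([7.2, 3.8, 6.6, 5.1, 9.7]) = 9.7
S (sum of others) = 32.4 - 9.7 = 22.7
min_reach = max(0, 9.7 - 22.7) = max(0, -13) = 0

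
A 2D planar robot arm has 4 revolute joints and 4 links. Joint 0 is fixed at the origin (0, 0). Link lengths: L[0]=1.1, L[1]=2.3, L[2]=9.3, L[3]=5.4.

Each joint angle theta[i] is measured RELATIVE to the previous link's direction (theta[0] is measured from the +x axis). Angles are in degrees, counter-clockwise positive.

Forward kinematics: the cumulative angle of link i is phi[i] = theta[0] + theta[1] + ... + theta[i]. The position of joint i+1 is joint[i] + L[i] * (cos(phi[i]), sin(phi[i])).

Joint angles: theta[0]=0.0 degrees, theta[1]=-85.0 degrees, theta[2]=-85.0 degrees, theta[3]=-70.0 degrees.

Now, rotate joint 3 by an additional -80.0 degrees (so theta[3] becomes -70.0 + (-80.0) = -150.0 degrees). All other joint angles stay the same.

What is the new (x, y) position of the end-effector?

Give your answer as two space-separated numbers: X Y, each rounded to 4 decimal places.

Answer: -3.7216 -0.4351

Derivation:
joint[0] = (0.0000, 0.0000)  (base)
link 0: phi[0] = 0 = 0 deg
  cos(0 deg) = 1.0000, sin(0 deg) = 0.0000
  joint[1] = (0.0000, 0.0000) + 1.1 * (1.0000, 0.0000) = (0.0000 + 1.1000, 0.0000 + 0.0000) = (1.1000, 0.0000)
link 1: phi[1] = 0 + -85 = -85 deg
  cos(-85 deg) = 0.0872, sin(-85 deg) = -0.9962
  joint[2] = (1.1000, 0.0000) + 2.3 * (0.0872, -0.9962) = (1.1000 + 0.2005, 0.0000 + -2.2912) = (1.3005, -2.2912)
link 2: phi[2] = 0 + -85 + -85 = -170 deg
  cos(-170 deg) = -0.9848, sin(-170 deg) = -0.1736
  joint[3] = (1.3005, -2.2912) + 9.3 * (-0.9848, -0.1736) = (1.3005 + -9.1587, -2.2912 + -1.6149) = (-7.8583, -3.9062)
link 3: phi[3] = 0 + -85 + -85 + -150 = -320 deg
  cos(-320 deg) = 0.7660, sin(-320 deg) = 0.6428
  joint[4] = (-7.8583, -3.9062) + 5.4 * (0.7660, 0.6428) = (-7.8583 + 4.1366, -3.9062 + 3.4711) = (-3.7216, -0.4351)
End effector: (-3.7216, -0.4351)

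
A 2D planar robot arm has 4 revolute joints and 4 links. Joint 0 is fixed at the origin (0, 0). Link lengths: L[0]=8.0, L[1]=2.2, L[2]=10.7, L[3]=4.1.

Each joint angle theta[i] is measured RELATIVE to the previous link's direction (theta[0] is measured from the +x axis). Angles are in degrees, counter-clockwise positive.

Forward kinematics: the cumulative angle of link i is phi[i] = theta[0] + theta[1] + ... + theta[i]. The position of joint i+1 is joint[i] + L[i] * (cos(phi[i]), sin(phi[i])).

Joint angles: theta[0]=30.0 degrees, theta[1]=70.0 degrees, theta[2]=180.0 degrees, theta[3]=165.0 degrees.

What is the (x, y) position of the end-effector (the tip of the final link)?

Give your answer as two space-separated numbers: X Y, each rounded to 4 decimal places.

joint[0] = (0.0000, 0.0000)  (base)
link 0: phi[0] = 30 = 30 deg
  cos(30 deg) = 0.8660, sin(30 deg) = 0.5000
  joint[1] = (0.0000, 0.0000) + 8 * (0.8660, 0.5000) = (0.0000 + 6.9282, 0.0000 + 4.0000) = (6.9282, 4.0000)
link 1: phi[1] = 30 + 70 = 100 deg
  cos(100 deg) = -0.1736, sin(100 deg) = 0.9848
  joint[2] = (6.9282, 4.0000) + 2.2 * (-0.1736, 0.9848) = (6.9282 + -0.3820, 4.0000 + 2.1666) = (6.5462, 6.1666)
link 2: phi[2] = 30 + 70 + 180 = 280 deg
  cos(280 deg) = 0.1736, sin(280 deg) = -0.9848
  joint[3] = (6.5462, 6.1666) + 10.7 * (0.1736, -0.9848) = (6.5462 + 1.8580, 6.1666 + -10.5374) = (8.4042, -4.3709)
link 3: phi[3] = 30 + 70 + 180 + 165 = 445 deg
  cos(445 deg) = 0.0872, sin(445 deg) = 0.9962
  joint[4] = (8.4042, -4.3709) + 4.1 * (0.0872, 0.9962) = (8.4042 + 0.3573, -4.3709 + 4.0844) = (8.7616, -0.2865)
End effector: (8.7616, -0.2865)

Answer: 8.7616 -0.2865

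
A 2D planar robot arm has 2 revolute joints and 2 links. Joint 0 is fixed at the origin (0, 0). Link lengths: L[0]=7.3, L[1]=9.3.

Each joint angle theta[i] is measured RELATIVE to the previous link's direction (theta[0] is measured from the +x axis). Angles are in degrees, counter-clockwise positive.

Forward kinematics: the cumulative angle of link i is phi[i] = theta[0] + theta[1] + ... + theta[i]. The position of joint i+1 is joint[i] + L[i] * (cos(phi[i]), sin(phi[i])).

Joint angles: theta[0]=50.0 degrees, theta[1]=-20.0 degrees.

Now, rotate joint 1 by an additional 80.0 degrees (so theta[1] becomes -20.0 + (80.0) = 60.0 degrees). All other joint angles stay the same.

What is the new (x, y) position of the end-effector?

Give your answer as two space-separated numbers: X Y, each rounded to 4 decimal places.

Answer: 1.5116 14.3313

Derivation:
joint[0] = (0.0000, 0.0000)  (base)
link 0: phi[0] = 50 = 50 deg
  cos(50 deg) = 0.6428, sin(50 deg) = 0.7660
  joint[1] = (0.0000, 0.0000) + 7.3 * (0.6428, 0.7660) = (0.0000 + 4.6923, 0.0000 + 5.5921) = (4.6923, 5.5921)
link 1: phi[1] = 50 + 60 = 110 deg
  cos(110 deg) = -0.3420, sin(110 deg) = 0.9397
  joint[2] = (4.6923, 5.5921) + 9.3 * (-0.3420, 0.9397) = (4.6923 + -3.1808, 5.5921 + 8.7391) = (1.5116, 14.3313)
End effector: (1.5116, 14.3313)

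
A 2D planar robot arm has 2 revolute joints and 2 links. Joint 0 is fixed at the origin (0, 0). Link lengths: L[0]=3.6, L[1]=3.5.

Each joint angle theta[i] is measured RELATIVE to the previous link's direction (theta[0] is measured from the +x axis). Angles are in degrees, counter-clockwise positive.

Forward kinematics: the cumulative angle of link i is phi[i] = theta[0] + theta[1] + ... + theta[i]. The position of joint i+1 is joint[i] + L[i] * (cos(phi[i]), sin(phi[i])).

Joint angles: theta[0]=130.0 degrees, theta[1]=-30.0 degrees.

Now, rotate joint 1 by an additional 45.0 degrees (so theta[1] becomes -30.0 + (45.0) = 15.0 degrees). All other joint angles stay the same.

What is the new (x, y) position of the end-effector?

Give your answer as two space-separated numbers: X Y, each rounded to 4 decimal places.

Answer: -5.1811 4.7653

Derivation:
joint[0] = (0.0000, 0.0000)  (base)
link 0: phi[0] = 130 = 130 deg
  cos(130 deg) = -0.6428, sin(130 deg) = 0.7660
  joint[1] = (0.0000, 0.0000) + 3.6 * (-0.6428, 0.7660) = (0.0000 + -2.3140, 0.0000 + 2.7578) = (-2.3140, 2.7578)
link 1: phi[1] = 130 + 15 = 145 deg
  cos(145 deg) = -0.8192, sin(145 deg) = 0.5736
  joint[2] = (-2.3140, 2.7578) + 3.5 * (-0.8192, 0.5736) = (-2.3140 + -2.8670, 2.7578 + 2.0075) = (-5.1811, 4.7653)
End effector: (-5.1811, 4.7653)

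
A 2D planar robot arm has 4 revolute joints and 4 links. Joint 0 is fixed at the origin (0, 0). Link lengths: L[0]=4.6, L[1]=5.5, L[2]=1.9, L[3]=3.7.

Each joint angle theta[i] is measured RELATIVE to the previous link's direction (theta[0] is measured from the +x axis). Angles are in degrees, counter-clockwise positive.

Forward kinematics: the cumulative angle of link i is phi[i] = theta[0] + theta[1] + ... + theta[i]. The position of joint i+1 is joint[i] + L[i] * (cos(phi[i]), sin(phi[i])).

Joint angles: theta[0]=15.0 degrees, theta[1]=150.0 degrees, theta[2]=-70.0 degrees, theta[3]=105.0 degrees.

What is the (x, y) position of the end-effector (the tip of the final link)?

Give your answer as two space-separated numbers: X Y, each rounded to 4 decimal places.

joint[0] = (0.0000, 0.0000)  (base)
link 0: phi[0] = 15 = 15 deg
  cos(15 deg) = 0.9659, sin(15 deg) = 0.2588
  joint[1] = (0.0000, 0.0000) + 4.6 * (0.9659, 0.2588) = (0.0000 + 4.4433, 0.0000 + 1.1906) = (4.4433, 1.1906)
link 1: phi[1] = 15 + 150 = 165 deg
  cos(165 deg) = -0.9659, sin(165 deg) = 0.2588
  joint[2] = (4.4433, 1.1906) + 5.5 * (-0.9659, 0.2588) = (4.4433 + -5.3126, 1.1906 + 1.4235) = (-0.8693, 2.6141)
link 2: phi[2] = 15 + 150 + -70 = 95 deg
  cos(95 deg) = -0.0872, sin(95 deg) = 0.9962
  joint[3] = (-0.8693, 2.6141) + 1.9 * (-0.0872, 0.9962) = (-0.8693 + -0.1656, 2.6141 + 1.8928) = (-1.0349, 4.5068)
link 3: phi[3] = 15 + 150 + -70 + 105 = 200 deg
  cos(200 deg) = -0.9397, sin(200 deg) = -0.3420
  joint[4] = (-1.0349, 4.5068) + 3.7 * (-0.9397, -0.3420) = (-1.0349 + -3.4769, 4.5068 + -1.2655) = (-4.5118, 3.2414)
End effector: (-4.5118, 3.2414)

Answer: -4.5118 3.2414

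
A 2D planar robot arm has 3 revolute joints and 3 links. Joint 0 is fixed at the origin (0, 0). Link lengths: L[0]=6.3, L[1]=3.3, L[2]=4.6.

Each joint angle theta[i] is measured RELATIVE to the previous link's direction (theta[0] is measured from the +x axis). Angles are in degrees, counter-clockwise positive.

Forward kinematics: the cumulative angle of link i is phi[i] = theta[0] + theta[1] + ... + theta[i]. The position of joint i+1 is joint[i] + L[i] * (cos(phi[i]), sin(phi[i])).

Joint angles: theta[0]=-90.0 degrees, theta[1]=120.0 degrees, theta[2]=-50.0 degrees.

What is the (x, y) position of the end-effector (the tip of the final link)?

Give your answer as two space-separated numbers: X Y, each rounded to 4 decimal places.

Answer: 7.1805 -6.2233

Derivation:
joint[0] = (0.0000, 0.0000)  (base)
link 0: phi[0] = -90 = -90 deg
  cos(-90 deg) = 0.0000, sin(-90 deg) = -1.0000
  joint[1] = (0.0000, 0.0000) + 6.3 * (0.0000, -1.0000) = (0.0000 + 0.0000, 0.0000 + -6.3000) = (0.0000, -6.3000)
link 1: phi[1] = -90 + 120 = 30 deg
  cos(30 deg) = 0.8660, sin(30 deg) = 0.5000
  joint[2] = (0.0000, -6.3000) + 3.3 * (0.8660, 0.5000) = (0.0000 + 2.8579, -6.3000 + 1.6500) = (2.8579, -4.6500)
link 2: phi[2] = -90 + 120 + -50 = -20 deg
  cos(-20 deg) = 0.9397, sin(-20 deg) = -0.3420
  joint[3] = (2.8579, -4.6500) + 4.6 * (0.9397, -0.3420) = (2.8579 + 4.3226, -4.6500 + -1.5733) = (7.1805, -6.2233)
End effector: (7.1805, -6.2233)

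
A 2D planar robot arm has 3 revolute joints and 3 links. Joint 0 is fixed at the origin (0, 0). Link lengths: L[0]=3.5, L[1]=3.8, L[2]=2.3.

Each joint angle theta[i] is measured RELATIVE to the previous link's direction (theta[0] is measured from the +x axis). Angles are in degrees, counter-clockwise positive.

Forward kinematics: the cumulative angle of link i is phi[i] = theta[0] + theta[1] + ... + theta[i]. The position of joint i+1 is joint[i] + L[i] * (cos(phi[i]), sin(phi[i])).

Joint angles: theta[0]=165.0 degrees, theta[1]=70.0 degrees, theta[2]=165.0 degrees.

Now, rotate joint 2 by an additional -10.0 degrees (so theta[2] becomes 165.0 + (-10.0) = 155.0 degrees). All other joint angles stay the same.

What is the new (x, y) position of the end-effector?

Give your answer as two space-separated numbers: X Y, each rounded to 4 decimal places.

Answer: -3.5685 -1.0569

Derivation:
joint[0] = (0.0000, 0.0000)  (base)
link 0: phi[0] = 165 = 165 deg
  cos(165 deg) = -0.9659, sin(165 deg) = 0.2588
  joint[1] = (0.0000, 0.0000) + 3.5 * (-0.9659, 0.2588) = (0.0000 + -3.3807, 0.0000 + 0.9059) = (-3.3807, 0.9059)
link 1: phi[1] = 165 + 70 = 235 deg
  cos(235 deg) = -0.5736, sin(235 deg) = -0.8192
  joint[2] = (-3.3807, 0.9059) + 3.8 * (-0.5736, -0.8192) = (-3.3807 + -2.1796, 0.9059 + -3.1128) = (-5.5603, -2.2069)
link 2: phi[2] = 165 + 70 + 155 = 390 deg
  cos(390 deg) = 0.8660, sin(390 deg) = 0.5000
  joint[3] = (-5.5603, -2.2069) + 2.3 * (0.8660, 0.5000) = (-5.5603 + 1.9919, -2.2069 + 1.1500) = (-3.5685, -1.0569)
End effector: (-3.5685, -1.0569)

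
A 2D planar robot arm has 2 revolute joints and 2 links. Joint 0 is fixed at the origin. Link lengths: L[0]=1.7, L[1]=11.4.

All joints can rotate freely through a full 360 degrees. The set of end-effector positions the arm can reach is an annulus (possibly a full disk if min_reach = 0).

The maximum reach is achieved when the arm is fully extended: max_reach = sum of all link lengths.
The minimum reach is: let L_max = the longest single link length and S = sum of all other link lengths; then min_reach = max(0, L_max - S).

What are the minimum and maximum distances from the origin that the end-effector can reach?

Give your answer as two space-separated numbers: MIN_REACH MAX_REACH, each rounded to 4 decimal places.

Link lengths: [1.7, 11.4]
max_reach = 1.7 + 11.4 = 13.1
L_max = max([1.7, 11.4]) = 11.4
S (sum of others) = 13.1 - 11.4 = 1.7
min_reach = max(0, 11.4 - 1.7) = max(0, 9.7) = 9.7

Answer: 9.7000 13.1000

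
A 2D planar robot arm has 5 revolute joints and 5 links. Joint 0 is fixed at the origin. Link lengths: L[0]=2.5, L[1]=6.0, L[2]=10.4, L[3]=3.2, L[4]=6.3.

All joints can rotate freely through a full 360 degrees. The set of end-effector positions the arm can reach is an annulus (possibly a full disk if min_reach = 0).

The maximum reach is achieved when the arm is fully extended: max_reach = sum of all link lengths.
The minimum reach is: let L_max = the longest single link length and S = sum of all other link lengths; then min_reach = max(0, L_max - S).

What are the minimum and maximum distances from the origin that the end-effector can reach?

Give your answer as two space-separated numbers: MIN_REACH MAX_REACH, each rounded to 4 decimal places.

Answer: 0.0000 28.4000

Derivation:
Link lengths: [2.5, 6.0, 10.4, 3.2, 6.3]
max_reach = 2.5 + 6 + 10.4 + 3.2 + 6.3 = 28.4
L_max = max([2.5, 6.0, 10.4, 3.2, 6.3]) = 10.4
S (sum of others) = 28.4 - 10.4 = 18
min_reach = max(0, 10.4 - 18) = max(0, -7.6) = 0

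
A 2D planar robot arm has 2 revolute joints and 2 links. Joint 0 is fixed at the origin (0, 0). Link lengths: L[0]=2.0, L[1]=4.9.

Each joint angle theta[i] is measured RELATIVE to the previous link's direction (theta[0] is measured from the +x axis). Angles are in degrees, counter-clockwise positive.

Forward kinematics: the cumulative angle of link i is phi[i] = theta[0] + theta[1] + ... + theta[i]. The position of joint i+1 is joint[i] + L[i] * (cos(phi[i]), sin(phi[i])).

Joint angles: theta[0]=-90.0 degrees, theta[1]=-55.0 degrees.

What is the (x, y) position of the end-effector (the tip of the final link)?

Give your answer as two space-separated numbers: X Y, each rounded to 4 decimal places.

joint[0] = (0.0000, 0.0000)  (base)
link 0: phi[0] = -90 = -90 deg
  cos(-90 deg) = 0.0000, sin(-90 deg) = -1.0000
  joint[1] = (0.0000, 0.0000) + 2 * (0.0000, -1.0000) = (0.0000 + 0.0000, 0.0000 + -2.0000) = (0.0000, -2.0000)
link 1: phi[1] = -90 + -55 = -145 deg
  cos(-145 deg) = -0.8192, sin(-145 deg) = -0.5736
  joint[2] = (0.0000, -2.0000) + 4.9 * (-0.8192, -0.5736) = (0.0000 + -4.0138, -2.0000 + -2.8105) = (-4.0138, -4.8105)
End effector: (-4.0138, -4.8105)

Answer: -4.0138 -4.8105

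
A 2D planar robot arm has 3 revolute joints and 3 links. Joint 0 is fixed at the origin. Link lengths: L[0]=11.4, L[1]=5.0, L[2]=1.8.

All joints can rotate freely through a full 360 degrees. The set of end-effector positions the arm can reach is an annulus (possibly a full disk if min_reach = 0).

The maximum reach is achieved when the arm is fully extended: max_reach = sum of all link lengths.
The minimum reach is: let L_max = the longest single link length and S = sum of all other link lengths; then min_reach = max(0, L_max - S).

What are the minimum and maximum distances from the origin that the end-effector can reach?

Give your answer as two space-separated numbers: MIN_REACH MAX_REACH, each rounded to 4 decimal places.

Link lengths: [11.4, 5.0, 1.8]
max_reach = 11.4 + 5 + 1.8 = 18.2
L_max = max([11.4, 5.0, 1.8]) = 11.4
S (sum of others) = 18.2 - 11.4 = 6.8
min_reach = max(0, 11.4 - 6.8) = max(0, 4.6) = 4.6

Answer: 4.6000 18.2000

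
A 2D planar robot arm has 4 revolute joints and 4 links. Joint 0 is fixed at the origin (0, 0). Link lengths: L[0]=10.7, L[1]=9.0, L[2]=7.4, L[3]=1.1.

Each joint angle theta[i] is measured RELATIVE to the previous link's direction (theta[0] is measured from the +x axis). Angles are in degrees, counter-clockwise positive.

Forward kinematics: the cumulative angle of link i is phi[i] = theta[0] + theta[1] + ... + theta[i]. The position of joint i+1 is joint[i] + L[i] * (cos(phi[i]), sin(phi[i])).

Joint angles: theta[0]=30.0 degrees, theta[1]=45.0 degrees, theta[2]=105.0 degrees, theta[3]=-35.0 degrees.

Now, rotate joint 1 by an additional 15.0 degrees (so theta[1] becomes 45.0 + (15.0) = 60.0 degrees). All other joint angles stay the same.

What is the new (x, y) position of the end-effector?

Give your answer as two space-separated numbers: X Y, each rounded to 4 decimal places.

Answer: 1.0850 12.8110

Derivation:
joint[0] = (0.0000, 0.0000)  (base)
link 0: phi[0] = 30 = 30 deg
  cos(30 deg) = 0.8660, sin(30 deg) = 0.5000
  joint[1] = (0.0000, 0.0000) + 10.7 * (0.8660, 0.5000) = (0.0000 + 9.2665, 0.0000 + 5.3500) = (9.2665, 5.3500)
link 1: phi[1] = 30 + 60 = 90 deg
  cos(90 deg) = 0.0000, sin(90 deg) = 1.0000
  joint[2] = (9.2665, 5.3500) + 9 * (0.0000, 1.0000) = (9.2665 + 0.0000, 5.3500 + 9.0000) = (9.2665, 14.3500)
link 2: phi[2] = 30 + 60 + 105 = 195 deg
  cos(195 deg) = -0.9659, sin(195 deg) = -0.2588
  joint[3] = (9.2665, 14.3500) + 7.4 * (-0.9659, -0.2588) = (9.2665 + -7.1479, 14.3500 + -1.9153) = (2.1186, 12.4347)
link 3: phi[3] = 30 + 60 + 105 + -35 = 160 deg
  cos(160 deg) = -0.9397, sin(160 deg) = 0.3420
  joint[4] = (2.1186, 12.4347) + 1.1 * (-0.9397, 0.3420) = (2.1186 + -1.0337, 12.4347 + 0.3762) = (1.0850, 12.8110)
End effector: (1.0850, 12.8110)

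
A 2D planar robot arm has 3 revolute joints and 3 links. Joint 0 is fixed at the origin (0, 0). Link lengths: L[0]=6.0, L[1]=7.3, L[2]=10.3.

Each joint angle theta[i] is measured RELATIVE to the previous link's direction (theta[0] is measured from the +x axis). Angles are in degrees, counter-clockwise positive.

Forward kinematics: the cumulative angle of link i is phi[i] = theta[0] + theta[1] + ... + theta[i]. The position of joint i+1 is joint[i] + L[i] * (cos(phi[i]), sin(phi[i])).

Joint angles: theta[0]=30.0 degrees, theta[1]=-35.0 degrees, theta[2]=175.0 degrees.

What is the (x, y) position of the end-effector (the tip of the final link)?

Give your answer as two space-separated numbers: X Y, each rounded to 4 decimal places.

Answer: 2.3249 4.1523

Derivation:
joint[0] = (0.0000, 0.0000)  (base)
link 0: phi[0] = 30 = 30 deg
  cos(30 deg) = 0.8660, sin(30 deg) = 0.5000
  joint[1] = (0.0000, 0.0000) + 6 * (0.8660, 0.5000) = (0.0000 + 5.1962, 0.0000 + 3.0000) = (5.1962, 3.0000)
link 1: phi[1] = 30 + -35 = -5 deg
  cos(-5 deg) = 0.9962, sin(-5 deg) = -0.0872
  joint[2] = (5.1962, 3.0000) + 7.3 * (0.9962, -0.0872) = (5.1962 + 7.2722, 3.0000 + -0.6362) = (12.4684, 2.3638)
link 2: phi[2] = 30 + -35 + 175 = 170 deg
  cos(170 deg) = -0.9848, sin(170 deg) = 0.1736
  joint[3] = (12.4684, 2.3638) + 10.3 * (-0.9848, 0.1736) = (12.4684 + -10.1435, 2.3638 + 1.7886) = (2.3249, 4.1523)
End effector: (2.3249, 4.1523)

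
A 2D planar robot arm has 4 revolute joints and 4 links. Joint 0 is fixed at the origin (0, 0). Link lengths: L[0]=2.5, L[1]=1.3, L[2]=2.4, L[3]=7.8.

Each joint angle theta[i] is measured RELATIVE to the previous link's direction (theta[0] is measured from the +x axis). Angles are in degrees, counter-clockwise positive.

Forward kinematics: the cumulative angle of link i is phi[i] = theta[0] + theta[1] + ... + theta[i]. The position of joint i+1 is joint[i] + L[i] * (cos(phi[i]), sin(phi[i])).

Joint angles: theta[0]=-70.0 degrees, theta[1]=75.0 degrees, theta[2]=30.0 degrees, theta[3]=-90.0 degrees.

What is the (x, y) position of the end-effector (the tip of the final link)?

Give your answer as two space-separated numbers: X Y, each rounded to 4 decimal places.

joint[0] = (0.0000, 0.0000)  (base)
link 0: phi[0] = -70 = -70 deg
  cos(-70 deg) = 0.3420, sin(-70 deg) = -0.9397
  joint[1] = (0.0000, 0.0000) + 2.5 * (0.3420, -0.9397) = (0.0000 + 0.8551, 0.0000 + -2.3492) = (0.8551, -2.3492)
link 1: phi[1] = -70 + 75 = 5 deg
  cos(5 deg) = 0.9962, sin(5 deg) = 0.0872
  joint[2] = (0.8551, -2.3492) + 1.3 * (0.9962, 0.0872) = (0.8551 + 1.2951, -2.3492 + 0.1133) = (2.1501, -2.2359)
link 2: phi[2] = -70 + 75 + 30 = 35 deg
  cos(35 deg) = 0.8192, sin(35 deg) = 0.5736
  joint[3] = (2.1501, -2.2359) + 2.4 * (0.8192, 0.5736) = (2.1501 + 1.9660, -2.2359 + 1.3766) = (4.1161, -0.8593)
link 3: phi[3] = -70 + 75 + 30 + -90 = -55 deg
  cos(-55 deg) = 0.5736, sin(-55 deg) = -0.8192
  joint[4] = (4.1161, -0.8593) + 7.8 * (0.5736, -0.8192) = (4.1161 + 4.4739, -0.8593 + -6.3894) = (8.5900, -7.2487)
End effector: (8.5900, -7.2487)

Answer: 8.5900 -7.2487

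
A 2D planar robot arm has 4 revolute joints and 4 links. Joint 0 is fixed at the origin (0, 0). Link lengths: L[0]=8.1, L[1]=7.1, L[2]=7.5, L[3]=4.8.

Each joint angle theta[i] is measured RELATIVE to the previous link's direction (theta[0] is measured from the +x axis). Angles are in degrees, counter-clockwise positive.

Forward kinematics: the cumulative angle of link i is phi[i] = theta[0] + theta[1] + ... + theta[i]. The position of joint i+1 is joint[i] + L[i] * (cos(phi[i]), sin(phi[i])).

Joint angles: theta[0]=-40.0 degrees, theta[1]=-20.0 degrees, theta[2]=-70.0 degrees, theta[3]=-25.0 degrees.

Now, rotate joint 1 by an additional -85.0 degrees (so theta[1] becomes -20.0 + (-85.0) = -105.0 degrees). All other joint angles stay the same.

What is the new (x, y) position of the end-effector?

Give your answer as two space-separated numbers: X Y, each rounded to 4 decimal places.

joint[0] = (0.0000, 0.0000)  (base)
link 0: phi[0] = -40 = -40 deg
  cos(-40 deg) = 0.7660, sin(-40 deg) = -0.6428
  joint[1] = (0.0000, 0.0000) + 8.1 * (0.7660, -0.6428) = (0.0000 + 6.2050, 0.0000 + -5.2066) = (6.2050, -5.2066)
link 1: phi[1] = -40 + -105 = -145 deg
  cos(-145 deg) = -0.8192, sin(-145 deg) = -0.5736
  joint[2] = (6.2050, -5.2066) + 7.1 * (-0.8192, -0.5736) = (6.2050 + -5.8160, -5.2066 + -4.0724) = (0.3890, -9.2790)
link 2: phi[2] = -40 + -105 + -70 = -215 deg
  cos(-215 deg) = -0.8192, sin(-215 deg) = 0.5736
  joint[3] = (0.3890, -9.2790) + 7.5 * (-0.8192, 0.5736) = (0.3890 + -6.1436, -9.2790 + 4.3018) = (-5.7547, -4.9771)
link 3: phi[3] = -40 + -105 + -70 + -25 = -240 deg
  cos(-240 deg) = -0.5000, sin(-240 deg) = 0.8660
  joint[4] = (-5.7547, -4.9771) + 4.8 * (-0.5000, 0.8660) = (-5.7547 + -2.4000, -4.9771 + 4.1569) = (-8.1547, -0.8202)
End effector: (-8.1547, -0.8202)

Answer: -8.1547 -0.8202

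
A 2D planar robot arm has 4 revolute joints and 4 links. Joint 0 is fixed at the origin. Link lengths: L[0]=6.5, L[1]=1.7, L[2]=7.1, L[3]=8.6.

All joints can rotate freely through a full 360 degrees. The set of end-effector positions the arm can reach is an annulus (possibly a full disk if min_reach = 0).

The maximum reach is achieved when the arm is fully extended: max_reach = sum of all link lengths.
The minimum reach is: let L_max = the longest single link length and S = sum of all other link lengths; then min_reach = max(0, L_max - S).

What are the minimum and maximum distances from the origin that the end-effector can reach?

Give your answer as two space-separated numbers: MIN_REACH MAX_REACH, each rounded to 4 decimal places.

Link lengths: [6.5, 1.7, 7.1, 8.6]
max_reach = 6.5 + 1.7 + 7.1 + 8.6 = 23.9
L_max = max([6.5, 1.7, 7.1, 8.6]) = 8.6
S (sum of others) = 23.9 - 8.6 = 15.3
min_reach = max(0, 8.6 - 15.3) = max(0, -6.7) = 0

Answer: 0.0000 23.9000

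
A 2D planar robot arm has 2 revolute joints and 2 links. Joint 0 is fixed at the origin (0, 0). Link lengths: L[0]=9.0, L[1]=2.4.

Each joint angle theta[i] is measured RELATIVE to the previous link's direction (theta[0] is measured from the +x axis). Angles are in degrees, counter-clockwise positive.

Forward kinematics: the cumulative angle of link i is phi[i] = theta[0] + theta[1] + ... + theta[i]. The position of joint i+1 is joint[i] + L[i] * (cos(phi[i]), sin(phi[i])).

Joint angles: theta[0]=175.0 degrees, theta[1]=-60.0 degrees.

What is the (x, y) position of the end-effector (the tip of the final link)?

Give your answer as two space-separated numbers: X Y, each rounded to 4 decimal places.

Answer: -9.9800 2.9595

Derivation:
joint[0] = (0.0000, 0.0000)  (base)
link 0: phi[0] = 175 = 175 deg
  cos(175 deg) = -0.9962, sin(175 deg) = 0.0872
  joint[1] = (0.0000, 0.0000) + 9 * (-0.9962, 0.0872) = (0.0000 + -8.9658, 0.0000 + 0.7844) = (-8.9658, 0.7844)
link 1: phi[1] = 175 + -60 = 115 deg
  cos(115 deg) = -0.4226, sin(115 deg) = 0.9063
  joint[2] = (-8.9658, 0.7844) + 2.4 * (-0.4226, 0.9063) = (-8.9658 + -1.0143, 0.7844 + 2.1751) = (-9.9800, 2.9595)
End effector: (-9.9800, 2.9595)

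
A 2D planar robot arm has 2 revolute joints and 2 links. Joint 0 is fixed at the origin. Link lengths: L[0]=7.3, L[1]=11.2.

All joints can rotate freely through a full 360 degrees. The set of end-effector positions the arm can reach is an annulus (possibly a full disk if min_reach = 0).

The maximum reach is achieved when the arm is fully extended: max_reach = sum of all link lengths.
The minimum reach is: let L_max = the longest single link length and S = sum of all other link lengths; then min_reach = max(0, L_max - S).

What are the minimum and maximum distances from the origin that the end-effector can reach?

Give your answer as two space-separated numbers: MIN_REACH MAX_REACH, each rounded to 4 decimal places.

Link lengths: [7.3, 11.2]
max_reach = 7.3 + 11.2 = 18.5
L_max = max([7.3, 11.2]) = 11.2
S (sum of others) = 18.5 - 11.2 = 7.3
min_reach = max(0, 11.2 - 7.3) = max(0, 3.9) = 3.9

Answer: 3.9000 18.5000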